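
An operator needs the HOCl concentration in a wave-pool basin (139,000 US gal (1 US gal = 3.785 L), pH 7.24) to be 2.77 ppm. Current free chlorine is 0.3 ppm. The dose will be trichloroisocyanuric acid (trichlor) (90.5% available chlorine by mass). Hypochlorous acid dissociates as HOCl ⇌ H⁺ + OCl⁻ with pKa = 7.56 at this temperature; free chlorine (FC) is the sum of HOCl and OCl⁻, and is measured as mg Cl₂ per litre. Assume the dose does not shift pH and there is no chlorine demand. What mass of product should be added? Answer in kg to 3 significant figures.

2.21 kg

Volume: 139,000 US gal × 3.785 L/gal = 526,115 L.
[OCl⁻]/[HOCl] = 10^(pH − pKa) = 10^(7.24 − 7.56) = 0.4786; fraction as HOCl = 1/(1 + 0.4786) = 0.6763.
Free chlorine required for 2.77 ppm HOCl: 2.77 / 0.6763 = 4.096 ppm.
FC to add: 4.096 − 0.3 = 3.796 mg/L as Cl₂.
Cl₂ equivalent: 3.796 mg/L × 526,115 L = 1997 g.
Product at 90.5% available Cl: 1997 / 0.905 = 2207 g.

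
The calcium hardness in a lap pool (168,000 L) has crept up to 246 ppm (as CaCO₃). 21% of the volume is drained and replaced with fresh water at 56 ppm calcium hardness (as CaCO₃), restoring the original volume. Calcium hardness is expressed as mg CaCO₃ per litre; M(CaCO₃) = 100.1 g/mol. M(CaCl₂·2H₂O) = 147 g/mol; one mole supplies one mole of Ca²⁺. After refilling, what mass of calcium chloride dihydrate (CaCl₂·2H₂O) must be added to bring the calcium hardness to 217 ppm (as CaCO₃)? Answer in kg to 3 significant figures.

2.69 kg

After draining 21% and refilling: 246 × 0.79 + 56 × 0.21 = 206.1 ppm.
Deficit to target: 217 − 206.1 = 10.9 mg/L.
As CaCO₃: 10.9 mg/L × 168,000 L = 1831 g; ÷ 100.1 = 18.29 mol Ca²⁺.
Mass: 18.29 × 147 = 2689 g.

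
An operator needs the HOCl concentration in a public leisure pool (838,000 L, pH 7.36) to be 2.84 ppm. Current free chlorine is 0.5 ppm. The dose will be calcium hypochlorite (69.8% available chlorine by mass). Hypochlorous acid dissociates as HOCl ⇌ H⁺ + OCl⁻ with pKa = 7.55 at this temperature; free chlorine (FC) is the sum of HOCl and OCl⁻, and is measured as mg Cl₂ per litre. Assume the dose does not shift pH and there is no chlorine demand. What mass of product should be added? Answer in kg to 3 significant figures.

[OCl⁻]/[HOCl] = 10^(pH − pKa) = 10^(7.36 − 7.55) = 0.6457; fraction as HOCl = 1/(1 + 0.6457) = 0.6077.
Free chlorine required for 2.84 ppm HOCl: 2.84 / 0.6077 = 4.674 ppm.
FC to add: 4.674 − 0.5 = 4.174 mg/L as Cl₂.
Cl₂ equivalent: 4.174 mg/L × 838,000 L = 3498 g.
Product at 69.8% available Cl: 3498 / 0.698 = 5011 g.

5.01 kg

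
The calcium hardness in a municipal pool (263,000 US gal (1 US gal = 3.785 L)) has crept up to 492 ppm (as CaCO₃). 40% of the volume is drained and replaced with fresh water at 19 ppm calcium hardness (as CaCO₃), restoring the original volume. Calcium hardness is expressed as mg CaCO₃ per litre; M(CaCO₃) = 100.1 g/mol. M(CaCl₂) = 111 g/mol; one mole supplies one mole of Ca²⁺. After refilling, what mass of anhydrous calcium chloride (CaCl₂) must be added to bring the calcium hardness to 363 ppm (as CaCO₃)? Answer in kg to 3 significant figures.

Volume: 263,000 US gal × 3.785 L/gal = 995,455 L.
After draining 40% and refilling: 492 × 0.60 + 19 × 0.40 = 302.8 ppm.
Deficit to target: 363 − 302.8 = 60.2 mg/L.
As CaCO₃: 60.2 mg/L × 995,455 L = 59,930 g; ÷ 100.1 = 598.7 mol Ca²⁺.
Mass: 598.7 × 111 = 66,450 g.

66.5 kg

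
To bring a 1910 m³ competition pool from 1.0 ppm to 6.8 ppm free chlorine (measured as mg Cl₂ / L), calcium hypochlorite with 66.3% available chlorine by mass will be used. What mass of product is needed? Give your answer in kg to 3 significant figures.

Volume: 1910 m³ = 1,910,000 L.
Chlorine deficit: 6.8 − 1.0 = 5.8 ppm = 5.8 mg/L as Cl₂.
Cl₂ equivalent needed: 5.8 mg/L × 1,910,000 L = 11,080,000 mg = 11,080 g.
Product at 66.3% available chlorine: 11,080 / 0.663 = 16,710 g.

16.7 kg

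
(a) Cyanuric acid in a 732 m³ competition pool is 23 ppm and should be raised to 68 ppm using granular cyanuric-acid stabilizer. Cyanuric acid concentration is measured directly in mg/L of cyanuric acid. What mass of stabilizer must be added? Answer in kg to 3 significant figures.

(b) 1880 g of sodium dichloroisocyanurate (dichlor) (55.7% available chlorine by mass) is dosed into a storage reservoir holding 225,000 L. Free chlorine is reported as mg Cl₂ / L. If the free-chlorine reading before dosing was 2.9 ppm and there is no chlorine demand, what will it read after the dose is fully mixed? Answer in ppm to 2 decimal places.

(a) Volume: 732 m³ = 732,000 L.
(a) CYA to add: (68 − 23) = 45 mg/L × 732,000 L = 32,940 g cyanuric acid.

(b) Available chlorine delivered: 1880 g × 0.557 = 1047 g as Cl₂.
(b) Concentration rise: 1047 g / 225,000 L = 4.654 mg/L = 4.65 ppm.
(b) Final FC: 2.9 + 4.65 = 7.55 ppm.

(a) 32.9 kg; (b) 7.55 ppm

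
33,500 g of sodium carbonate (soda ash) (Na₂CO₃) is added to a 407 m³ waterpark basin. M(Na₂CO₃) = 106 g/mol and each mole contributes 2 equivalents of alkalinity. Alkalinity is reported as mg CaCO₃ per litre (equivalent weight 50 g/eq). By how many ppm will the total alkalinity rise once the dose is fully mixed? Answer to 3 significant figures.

77.7 ppm

Volume: 407 m³ = 407,000 L.
Moles of Na₂CO₃: 33,500 g ÷ 106 g/mol = 316 mol → 632.1 eq of alkalinity.
As CaCO₃: 632.1 eq × 50 g/eq = 31,600 g.
Rise: 31,600 g / 407,000 L × 1000 = 77.65 mg/L.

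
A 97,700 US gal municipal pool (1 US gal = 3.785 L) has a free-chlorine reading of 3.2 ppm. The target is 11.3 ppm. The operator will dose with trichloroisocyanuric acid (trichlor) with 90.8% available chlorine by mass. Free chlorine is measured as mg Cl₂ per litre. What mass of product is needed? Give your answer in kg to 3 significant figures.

Volume: 97,700 US gal × 3.785 L/gal = 369,794 L.
Chlorine deficit: 11.3 − 3.2 = 8.1 ppm = 8.1 mg/L as Cl₂.
Cl₂ equivalent needed: 8.1 mg/L × 369,794 L = 2,995,000 mg = 2995 g.
Product at 90.8% available chlorine: 2995 / 0.908 = 3299 g.

3.30 kg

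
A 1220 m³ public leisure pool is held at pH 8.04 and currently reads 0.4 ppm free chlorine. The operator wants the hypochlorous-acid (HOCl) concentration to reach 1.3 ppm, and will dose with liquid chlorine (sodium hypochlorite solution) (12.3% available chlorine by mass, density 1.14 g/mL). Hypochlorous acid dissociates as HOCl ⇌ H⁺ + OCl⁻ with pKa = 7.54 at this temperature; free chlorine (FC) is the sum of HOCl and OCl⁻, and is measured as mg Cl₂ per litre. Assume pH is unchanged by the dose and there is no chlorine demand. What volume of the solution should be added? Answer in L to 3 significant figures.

Volume: 1220 m³ = 1,220,000 L.
[OCl⁻]/[HOCl] = 10^(pH − pKa) = 10^(8.04 − 7.54) = 3.162; fraction as HOCl = 1/(1 + 3.162) = 0.2403.
Free chlorine required for 1.3 ppm HOCl: 1.3 / 0.2403 = 5.411 ppm.
FC to add: 5.411 − 0.4 = 5.011 mg/L as Cl₂.
Cl₂ equivalent: 5.011 mg/L × 1,220,000 L = 6113 g.
Product at 12.3% available Cl: 6113 / 0.123 = 49,700 g.
Volume: 49,700 g ÷ 1.14 g/mL = 43,600 mL.

43.6 L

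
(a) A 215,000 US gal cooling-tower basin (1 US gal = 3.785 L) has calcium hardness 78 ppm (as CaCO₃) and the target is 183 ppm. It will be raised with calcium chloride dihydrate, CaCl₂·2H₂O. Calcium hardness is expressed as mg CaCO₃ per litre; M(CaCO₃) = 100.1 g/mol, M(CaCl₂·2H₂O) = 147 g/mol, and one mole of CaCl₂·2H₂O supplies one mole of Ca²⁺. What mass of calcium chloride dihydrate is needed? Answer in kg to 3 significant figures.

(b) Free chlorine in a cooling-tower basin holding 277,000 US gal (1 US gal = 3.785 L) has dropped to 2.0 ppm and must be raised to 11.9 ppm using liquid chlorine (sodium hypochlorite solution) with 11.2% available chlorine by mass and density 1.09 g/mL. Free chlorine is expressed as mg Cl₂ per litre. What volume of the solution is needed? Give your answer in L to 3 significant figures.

(a) Volume: 215,000 US gal × 3.785 L/gal = 813,775 L.
(a) Hardness to add: (183 − 78) = 105 mg/L as CaCO₃ × 813,775 L = 85,450 g as CaCO₃.
(a) Moles of Ca²⁺ (1 mol Ca²⁺ ≡ 1 mol CaCO₃): 85,450 / 100.1 g/mol = 853.6 mol.
(a) Mass of CaCl₂·2H₂O: 853.6 × 147 = 125,500 g.

(b) Volume: 277,000 US gal × 3.785 L/gal = 1,048,445 L.
(b) Chlorine deficit: 11.9 − 2.0 = 9.9 ppm = 9.9 mg/L as Cl₂.
(b) Cl₂ equivalent needed: 9.9 mg/L × 1,048,445 L = 10,380,000 mg = 10,380 g.
(b) Product at 11.2% available chlorine: 10,380 / 0.112 = 92,680 g.
(b) Volume at density 1.09 g/mL: 92,680 g ÷ 1.09 g/mL = 85,020 mL.

(a) 125 kg; (b) 85.0 L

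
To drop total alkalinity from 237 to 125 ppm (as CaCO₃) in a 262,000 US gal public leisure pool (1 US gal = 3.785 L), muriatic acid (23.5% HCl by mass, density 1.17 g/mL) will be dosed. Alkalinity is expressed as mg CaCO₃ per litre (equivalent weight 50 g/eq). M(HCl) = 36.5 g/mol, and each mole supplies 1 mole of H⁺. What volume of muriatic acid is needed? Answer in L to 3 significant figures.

Volume: 262,000 US gal × 3.785 L/gal = 991,670 L.
Alkalinity to neutralize: (237 − 125) = 112 mg/L as CaCO₃ × 991,670 L = 111,100 g as CaCO₃.
Equivalents of H⁺ required: 111,100 ÷ 50 g/eq = 2221 eq = 2221 mol HCl.
Mass of HCl: 2221 × 36.5 = 81,080 g.
Mass of 23.5% solution: 81,080 / 0.235 = 345,000 g.
Volume: 345,000 g ÷ 1.17 g/mL = 294,900 mL.

295 L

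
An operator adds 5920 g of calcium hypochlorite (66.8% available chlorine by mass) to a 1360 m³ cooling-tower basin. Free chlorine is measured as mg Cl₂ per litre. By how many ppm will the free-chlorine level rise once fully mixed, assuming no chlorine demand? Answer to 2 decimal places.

Volume: 1360 m³ = 1,360,000 L.
Available chlorine delivered: 5920 g × 0.668 = 3955 g as Cl₂.
Concentration rise: 3955 g / 1,360,000 L = 2.908 mg/L = 2.91 ppm.

2.91 ppm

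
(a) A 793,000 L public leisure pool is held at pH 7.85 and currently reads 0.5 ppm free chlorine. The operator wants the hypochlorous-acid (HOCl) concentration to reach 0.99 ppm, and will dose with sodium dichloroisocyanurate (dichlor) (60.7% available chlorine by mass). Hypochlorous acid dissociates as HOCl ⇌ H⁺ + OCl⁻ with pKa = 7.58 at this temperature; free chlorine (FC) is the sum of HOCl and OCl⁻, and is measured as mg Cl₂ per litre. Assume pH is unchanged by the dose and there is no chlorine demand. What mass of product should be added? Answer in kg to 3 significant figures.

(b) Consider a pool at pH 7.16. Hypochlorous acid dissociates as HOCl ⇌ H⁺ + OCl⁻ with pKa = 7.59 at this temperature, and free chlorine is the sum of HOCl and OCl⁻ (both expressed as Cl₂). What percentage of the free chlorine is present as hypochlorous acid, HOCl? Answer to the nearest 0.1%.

(a) [OCl⁻]/[HOCl] = 10^(pH − pKa) = 10^(7.85 − 7.58) = 1.862; fraction as HOCl = 1/(1 + 1.862) = 0.3494.
(a) Free chlorine required for 0.99 ppm HOCl: 0.99 / 0.3494 = 2.833 ppm.
(a) FC to add: 2.833 − 0.5 = 2.333 mg/L as Cl₂.
(a) Cl₂ equivalent: 2.333 mg/L × 793,000 L = 1850 g.
(a) Product at 60.7% available Cl: 1850 / 0.607 = 3048 g.

(b) [OCl⁻]/[HOCl] = 10^(pH − pKa) = 10^(7.16 − 7.59) = 10^-0.43 = 0.3715.
(b) Fraction as HOCl = 1 / (1 + 0.3715) = 0.7291.

(a) 3.05 kg; (b) 72.9%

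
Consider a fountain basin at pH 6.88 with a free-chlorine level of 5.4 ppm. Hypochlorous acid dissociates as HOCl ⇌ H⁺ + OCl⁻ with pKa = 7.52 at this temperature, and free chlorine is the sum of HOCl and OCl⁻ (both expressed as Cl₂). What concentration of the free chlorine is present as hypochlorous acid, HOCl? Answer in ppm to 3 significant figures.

[OCl⁻]/[HOCl] = 10^(pH − pKa) = 10^(6.88 − 7.52) = 10^-0.64 = 0.2291.
Fraction as HOCl = 1 / (1 + 0.2291) = 0.8136.
HOCl = 0.8136 × 5.4 ppm = 4.394 ppm.

4.39 ppm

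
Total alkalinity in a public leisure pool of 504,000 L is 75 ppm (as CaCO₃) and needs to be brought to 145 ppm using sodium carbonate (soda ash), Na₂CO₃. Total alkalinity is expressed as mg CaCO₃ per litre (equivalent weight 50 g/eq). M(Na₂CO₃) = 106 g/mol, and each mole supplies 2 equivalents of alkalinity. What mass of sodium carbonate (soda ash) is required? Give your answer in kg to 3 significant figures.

37.4 kg

Alkalinity to add: (145 − 75) = 70 mg/L as CaCO₃ × 504,000 L = 35,280 g as CaCO₃.
Equivalents: 35,280 g ÷ 50 g/eq = 705.6 eq.
Each mole of Na₂CO₃ supplies 2 eq, so 705.6 / 2 = 352.8 mol.
Mass: 352.8 mol × 106 g/mol = 37,400 g.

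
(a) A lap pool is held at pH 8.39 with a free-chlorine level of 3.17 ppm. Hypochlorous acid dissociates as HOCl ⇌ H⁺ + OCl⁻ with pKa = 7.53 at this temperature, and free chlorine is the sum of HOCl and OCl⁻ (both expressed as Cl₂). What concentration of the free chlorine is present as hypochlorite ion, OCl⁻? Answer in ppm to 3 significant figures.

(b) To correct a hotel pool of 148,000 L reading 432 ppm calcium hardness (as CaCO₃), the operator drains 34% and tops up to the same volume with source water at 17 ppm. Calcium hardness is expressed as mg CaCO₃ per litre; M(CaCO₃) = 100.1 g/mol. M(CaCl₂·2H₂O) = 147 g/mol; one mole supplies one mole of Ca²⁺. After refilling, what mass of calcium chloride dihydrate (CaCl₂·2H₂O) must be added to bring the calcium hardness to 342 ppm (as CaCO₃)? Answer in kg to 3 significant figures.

(a) 2.79 ppm; (b) 11.1 kg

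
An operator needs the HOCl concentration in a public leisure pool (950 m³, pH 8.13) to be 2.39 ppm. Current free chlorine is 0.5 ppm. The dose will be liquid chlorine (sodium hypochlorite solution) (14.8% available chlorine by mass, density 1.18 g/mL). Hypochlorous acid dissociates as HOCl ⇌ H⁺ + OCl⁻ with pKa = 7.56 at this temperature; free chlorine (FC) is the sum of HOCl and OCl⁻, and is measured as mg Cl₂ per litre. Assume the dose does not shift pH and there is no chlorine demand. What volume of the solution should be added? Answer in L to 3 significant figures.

Volume: 950 m³ = 950,000 L.
[OCl⁻]/[HOCl] = 10^(pH − pKa) = 10^(8.13 − 7.56) = 3.715; fraction as HOCl = 1/(1 + 3.715) = 0.2121.
Free chlorine required for 2.39 ppm HOCl: 2.39 / 0.2121 = 11.27 ppm.
FC to add: 11.27 − 0.5 = 10.77 mg/L as Cl₂.
Cl₂ equivalent: 10.77 mg/L × 950,000 L = 10,230 g.
Product at 14.8% available Cl: 10,230 / 0.148 = 69,130 g.
Volume: 69,130 g ÷ 1.18 g/mL = 58,580 mL.

58.6 L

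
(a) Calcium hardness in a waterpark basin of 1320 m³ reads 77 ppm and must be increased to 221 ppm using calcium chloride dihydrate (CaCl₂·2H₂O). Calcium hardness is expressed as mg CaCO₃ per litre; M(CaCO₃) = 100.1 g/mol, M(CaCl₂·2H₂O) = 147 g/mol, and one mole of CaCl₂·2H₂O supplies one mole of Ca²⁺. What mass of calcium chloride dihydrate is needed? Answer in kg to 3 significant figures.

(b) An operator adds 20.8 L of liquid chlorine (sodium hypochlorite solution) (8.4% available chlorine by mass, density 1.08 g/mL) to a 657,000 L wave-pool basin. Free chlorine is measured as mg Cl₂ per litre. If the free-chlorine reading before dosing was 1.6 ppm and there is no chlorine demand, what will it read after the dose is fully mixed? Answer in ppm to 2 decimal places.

(a) 279 kg; (b) 4.47 ppm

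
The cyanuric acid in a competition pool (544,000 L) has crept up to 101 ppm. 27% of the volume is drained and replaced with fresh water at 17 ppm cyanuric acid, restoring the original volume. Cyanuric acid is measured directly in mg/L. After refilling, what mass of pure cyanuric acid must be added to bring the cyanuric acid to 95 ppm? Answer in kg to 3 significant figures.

After draining 27% and refilling: 101 × 0.73 + 17 × 0.27 = 78.32 ppm.
Deficit to target: 95 − 78.32 = 16.68 mg/L.
Mass: 16.68 mg/L × 544,000 L = 9074 g cyanuric acid.

9.07 kg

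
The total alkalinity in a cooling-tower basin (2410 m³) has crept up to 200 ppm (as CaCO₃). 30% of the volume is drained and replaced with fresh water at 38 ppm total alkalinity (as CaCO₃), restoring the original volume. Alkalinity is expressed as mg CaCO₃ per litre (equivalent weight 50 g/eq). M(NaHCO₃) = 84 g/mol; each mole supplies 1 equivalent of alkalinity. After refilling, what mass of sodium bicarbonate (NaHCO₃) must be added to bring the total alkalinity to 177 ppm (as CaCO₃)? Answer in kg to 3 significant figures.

104 kg

Volume: 2410 m³ = 2,410,000 L.
After draining 30% and refilling: 200 × 0.70 + 38 × 0.30 = 151.4 ppm.
Deficit to target: 177 − 151.4 = 25.6 mg/L.
As CaCO₃: 25.6 mg/L × 2,410,000 L = 61,700 g; ÷ 50 g/eq ÷ 1 = 1234 mol NaHCO₃.
Mass: 1234 × 84 = 103,600 g.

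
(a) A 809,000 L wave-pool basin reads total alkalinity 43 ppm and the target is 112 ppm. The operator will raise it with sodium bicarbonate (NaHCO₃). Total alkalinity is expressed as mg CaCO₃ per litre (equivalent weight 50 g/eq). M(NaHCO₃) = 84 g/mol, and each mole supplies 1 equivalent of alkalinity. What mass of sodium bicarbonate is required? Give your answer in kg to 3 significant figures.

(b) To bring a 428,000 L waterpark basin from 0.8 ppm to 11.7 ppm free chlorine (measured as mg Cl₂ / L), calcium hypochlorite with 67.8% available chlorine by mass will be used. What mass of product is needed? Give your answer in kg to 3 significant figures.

(a) 93.8 kg; (b) 6.88 kg

(a) Alkalinity to add: (112 − 43) = 69 mg/L as CaCO₃ × 809,000 L = 55,820 g as CaCO₃.
(a) Equivalents: 55,820 g ÷ 50 g/eq = 1116 eq.
(a) NaHCO₃ supplies 1 eq per mole → 1116 mol.
(a) Mass: 1116 mol × 84 g/mol = 93,780 g.

(b) Chlorine deficit: 11.7 − 0.8 = 10.9 ppm = 10.9 mg/L as Cl₂.
(b) Cl₂ equivalent needed: 10.9 mg/L × 428,000 L = 4,665,000 mg = 4665 g.
(b) Product at 67.8% available chlorine: 4665 / 0.678 = 6881 g.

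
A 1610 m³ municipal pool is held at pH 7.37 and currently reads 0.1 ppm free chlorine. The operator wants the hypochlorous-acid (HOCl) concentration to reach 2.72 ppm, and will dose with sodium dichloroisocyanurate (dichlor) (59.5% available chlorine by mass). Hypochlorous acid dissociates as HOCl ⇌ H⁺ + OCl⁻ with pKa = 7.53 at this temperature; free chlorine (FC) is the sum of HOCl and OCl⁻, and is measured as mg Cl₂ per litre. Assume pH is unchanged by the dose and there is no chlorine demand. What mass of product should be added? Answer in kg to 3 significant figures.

Volume: 1610 m³ = 1,610,000 L.
[OCl⁻]/[HOCl] = 10^(pH − pKa) = 10^(7.37 − 7.53) = 0.6918; fraction as HOCl = 1/(1 + 0.6918) = 0.5911.
Free chlorine required for 2.72 ppm HOCl: 2.72 / 0.5911 = 4.602 ppm.
FC to add: 4.602 − 0.1 = 4.502 mg/L as Cl₂.
Cl₂ equivalent: 4.502 mg/L × 1,610,000 L = 7248 g.
Product at 59.5% available Cl: 7248 / 0.595 = 12,180 g.

12.2 kg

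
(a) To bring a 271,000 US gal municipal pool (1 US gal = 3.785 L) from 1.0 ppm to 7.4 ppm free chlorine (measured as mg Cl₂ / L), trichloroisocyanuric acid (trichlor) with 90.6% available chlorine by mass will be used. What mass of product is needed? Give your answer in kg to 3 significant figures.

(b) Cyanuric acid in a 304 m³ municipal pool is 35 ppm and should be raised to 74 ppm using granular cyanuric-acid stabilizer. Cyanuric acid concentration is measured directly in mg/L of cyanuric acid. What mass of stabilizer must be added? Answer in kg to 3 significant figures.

(a) Volume: 271,000 US gal × 3.785 L/gal = 1,025,735 L.
(a) Chlorine deficit: 7.4 − 1.0 = 6.4 ppm = 6.4 mg/L as Cl₂.
(a) Cl₂ equivalent needed: 6.4 mg/L × 1,025,735 L = 6,565,000 mg = 6565 g.
(a) Product at 90.6% available chlorine: 6565 / 0.906 = 7246 g.

(b) Volume: 304 m³ = 304,000 L.
(b) CYA to add: (74 − 35) = 39 mg/L × 304,000 L = 11,860 g cyanuric acid.

(a) 7.25 kg; (b) 11.9 kg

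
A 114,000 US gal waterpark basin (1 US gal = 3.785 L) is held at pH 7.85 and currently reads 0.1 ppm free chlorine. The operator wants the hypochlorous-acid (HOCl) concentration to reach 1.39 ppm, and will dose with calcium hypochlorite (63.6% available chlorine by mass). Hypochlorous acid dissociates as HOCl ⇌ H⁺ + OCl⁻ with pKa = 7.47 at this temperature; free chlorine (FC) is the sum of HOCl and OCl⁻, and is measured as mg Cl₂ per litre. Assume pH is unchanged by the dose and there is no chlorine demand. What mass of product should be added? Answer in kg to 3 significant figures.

Volume: 114,000 US gal × 3.785 L/gal = 431,490 L.
[OCl⁻]/[HOCl] = 10^(pH − pKa) = 10^(7.85 − 7.47) = 2.399; fraction as HOCl = 1/(1 + 2.399) = 0.2942.
Free chlorine required for 1.39 ppm HOCl: 1.39 / 0.2942 = 4.724 ppm.
FC to add: 4.724 − 0.1 = 4.624 mg/L as Cl₂.
Cl₂ equivalent: 4.624 mg/L × 431,490 L = 1995 g.
Product at 63.6% available Cl: 1995 / 0.636 = 3137 g.

3.14 kg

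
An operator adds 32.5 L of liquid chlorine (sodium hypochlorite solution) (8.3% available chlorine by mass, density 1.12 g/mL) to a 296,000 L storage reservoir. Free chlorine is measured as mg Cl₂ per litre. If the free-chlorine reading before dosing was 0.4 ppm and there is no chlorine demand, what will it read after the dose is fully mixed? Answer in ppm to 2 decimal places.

10.61 ppm

Mass of solution: 32.5 L × 1000 mL/L × 1.12 g/mL = 36,400 g.
Available chlorine delivered: 36,400 g × 0.083 = 3021 g as Cl₂.
Concentration rise: 3021 g / 296,000 L = 10.21 mg/L = 10.21 ppm.
Final FC: 0.4 + 10.21 = 10.61 ppm.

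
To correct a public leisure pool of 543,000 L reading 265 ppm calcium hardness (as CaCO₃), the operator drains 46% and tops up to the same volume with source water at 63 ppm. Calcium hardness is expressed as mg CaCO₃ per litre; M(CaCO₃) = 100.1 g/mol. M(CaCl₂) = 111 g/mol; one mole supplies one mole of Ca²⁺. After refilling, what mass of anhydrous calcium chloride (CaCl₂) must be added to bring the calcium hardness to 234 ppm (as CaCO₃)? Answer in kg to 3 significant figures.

After draining 46% and refilling: 265 × 0.54 + 63 × 0.46 = 172.08 ppm.
Deficit to target: 234 − 172.08 = 61.92 mg/L.
As CaCO₃: 61.92 mg/L × 543,000 L = 33,620 g; ÷ 100.1 = 335.9 mol Ca²⁺.
Mass: 335.9 × 111 = 37,280 g.

37.3 kg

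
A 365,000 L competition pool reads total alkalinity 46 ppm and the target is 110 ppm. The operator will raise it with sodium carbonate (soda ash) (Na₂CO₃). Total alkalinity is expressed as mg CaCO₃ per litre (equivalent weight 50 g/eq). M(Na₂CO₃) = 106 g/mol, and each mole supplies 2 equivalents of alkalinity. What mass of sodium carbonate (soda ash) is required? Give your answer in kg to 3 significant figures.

24.8 kg

Alkalinity to add: (110 − 46) = 64 mg/L as CaCO₃ × 365,000 L = 23,360 g as CaCO₃.
Equivalents: 23,360 g ÷ 50 g/eq = 467.2 eq.
Each mole of Na₂CO₃ supplies 2 eq, so 467.2 / 2 = 233.6 mol.
Mass: 233.6 mol × 106 g/mol = 24,760 g.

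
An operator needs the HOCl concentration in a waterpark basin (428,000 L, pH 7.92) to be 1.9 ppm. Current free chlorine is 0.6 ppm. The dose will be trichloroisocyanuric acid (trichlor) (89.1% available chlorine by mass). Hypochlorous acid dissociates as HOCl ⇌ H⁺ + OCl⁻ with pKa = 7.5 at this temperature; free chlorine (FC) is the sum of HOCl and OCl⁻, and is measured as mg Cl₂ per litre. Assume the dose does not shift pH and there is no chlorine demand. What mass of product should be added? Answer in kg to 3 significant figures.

[OCl⁻]/[HOCl] = 10^(pH − pKa) = 10^(7.92 − 7.5) = 2.63; fraction as HOCl = 1/(1 + 2.63) = 0.2755.
Free chlorine required for 1.9 ppm HOCl: 1.9 / 0.2755 = 6.898 ppm.
FC to add: 6.898 − 0.6 = 6.298 mg/L as Cl₂.
Cl₂ equivalent: 6.298 mg/L × 428,000 L = 2695 g.
Product at 89.1% available Cl: 2695 / 0.891 = 3025 g.

3.03 kg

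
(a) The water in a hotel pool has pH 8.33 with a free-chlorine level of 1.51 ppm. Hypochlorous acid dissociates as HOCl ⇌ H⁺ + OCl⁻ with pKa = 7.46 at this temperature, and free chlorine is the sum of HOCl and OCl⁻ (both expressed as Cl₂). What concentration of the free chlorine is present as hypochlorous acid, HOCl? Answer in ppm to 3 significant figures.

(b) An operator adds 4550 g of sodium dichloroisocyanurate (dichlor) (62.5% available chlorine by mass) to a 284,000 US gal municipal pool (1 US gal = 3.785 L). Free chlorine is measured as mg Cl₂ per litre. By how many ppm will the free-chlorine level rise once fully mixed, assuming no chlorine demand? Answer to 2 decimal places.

(a) [OCl⁻]/[HOCl] = 10^(pH − pKa) = 10^(8.33 − 7.46) = 10^0.87 = 7.413.
(a) Fraction as HOCl = 1 / (1 + 7.413) = 0.1189.
(a) HOCl = 0.1189 × 1.51 ppm = 0.1795 ppm.

(b) Volume: 284,000 US gal × 3.785 L/gal = 1,074,940 L.
(b) Available chlorine delivered: 4550 g × 0.625 = 2844 g as Cl₂.
(b) Concentration rise: 2844 g / 1,074,940 L = 2.645 mg/L = 2.65 ppm.

(a) 0.179 ppm; (b) 2.65 ppm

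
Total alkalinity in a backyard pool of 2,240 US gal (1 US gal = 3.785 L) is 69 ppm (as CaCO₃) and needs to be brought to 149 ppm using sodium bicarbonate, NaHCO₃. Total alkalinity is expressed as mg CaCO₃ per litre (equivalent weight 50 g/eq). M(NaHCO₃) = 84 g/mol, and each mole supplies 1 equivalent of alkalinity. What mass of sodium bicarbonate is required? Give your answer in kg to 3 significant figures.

1.14 kg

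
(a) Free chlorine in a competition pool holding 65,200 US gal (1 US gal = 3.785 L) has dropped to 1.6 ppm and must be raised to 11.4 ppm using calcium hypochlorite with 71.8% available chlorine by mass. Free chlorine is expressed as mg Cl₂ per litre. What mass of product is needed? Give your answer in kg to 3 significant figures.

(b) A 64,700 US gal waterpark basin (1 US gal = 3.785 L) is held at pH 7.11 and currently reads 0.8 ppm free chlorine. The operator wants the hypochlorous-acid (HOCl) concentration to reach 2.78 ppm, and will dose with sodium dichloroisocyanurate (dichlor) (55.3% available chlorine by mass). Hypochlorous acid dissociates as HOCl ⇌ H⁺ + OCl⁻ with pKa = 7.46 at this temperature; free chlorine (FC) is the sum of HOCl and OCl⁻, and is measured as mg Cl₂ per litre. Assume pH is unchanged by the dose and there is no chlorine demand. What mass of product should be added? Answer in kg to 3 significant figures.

(a) 3.37 kg; (b) 1.43 kg

(a) Volume: 65,200 US gal × 3.785 L/gal = 246,782 L.
(a) Chlorine deficit: 11.4 − 1.6 = 9.8 ppm = 9.8 mg/L as Cl₂.
(a) Cl₂ equivalent needed: 9.8 mg/L × 246,782 L = 2,418,000 mg = 2418 g.
(a) Product at 71.8% available chlorine: 2418 / 0.718 = 3368 g.

(b) Volume: 64,700 US gal × 3.785 L/gal = 244,890 L.
(b) [OCl⁻]/[HOCl] = 10^(pH − pKa) = 10^(7.11 − 7.46) = 0.4467; fraction as HOCl = 1/(1 + 0.4467) = 0.6912.
(b) Free chlorine required for 2.78 ppm HOCl: 2.78 / 0.6912 = 4.022 ppm.
(b) FC to add: 4.022 − 0.8 = 3.222 mg/L as Cl₂.
(b) Cl₂ equivalent: 3.222 mg/L × 244,890 L = 789 g.
(b) Product at 55.3% available Cl: 789 / 0.553 = 1427 g.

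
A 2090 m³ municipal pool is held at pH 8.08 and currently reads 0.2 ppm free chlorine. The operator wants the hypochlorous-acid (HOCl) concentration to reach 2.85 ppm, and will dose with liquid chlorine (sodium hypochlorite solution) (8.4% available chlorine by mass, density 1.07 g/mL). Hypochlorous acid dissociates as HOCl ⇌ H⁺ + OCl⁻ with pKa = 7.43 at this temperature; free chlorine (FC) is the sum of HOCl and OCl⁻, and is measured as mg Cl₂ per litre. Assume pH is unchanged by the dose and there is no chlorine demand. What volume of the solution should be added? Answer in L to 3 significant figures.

Volume: 2090 m³ = 2,090,000 L.
[OCl⁻]/[HOCl] = 10^(pH − pKa) = 10^(8.08 − 7.43) = 4.467; fraction as HOCl = 1/(1 + 4.467) = 0.1829.
Free chlorine required for 2.85 ppm HOCl: 2.85 / 0.1829 = 15.58 ppm.
FC to add: 15.58 − 0.2 = 15.38 mg/L as Cl₂.
Cl₂ equivalent: 15.38 mg/L × 2,090,000 L = 32,150 g.
Product at 8.4% available Cl: 32,150 / 0.084 = 382,700 g.
Volume: 382,700 g ÷ 1.07 g/mL = 357,600 mL.

358 L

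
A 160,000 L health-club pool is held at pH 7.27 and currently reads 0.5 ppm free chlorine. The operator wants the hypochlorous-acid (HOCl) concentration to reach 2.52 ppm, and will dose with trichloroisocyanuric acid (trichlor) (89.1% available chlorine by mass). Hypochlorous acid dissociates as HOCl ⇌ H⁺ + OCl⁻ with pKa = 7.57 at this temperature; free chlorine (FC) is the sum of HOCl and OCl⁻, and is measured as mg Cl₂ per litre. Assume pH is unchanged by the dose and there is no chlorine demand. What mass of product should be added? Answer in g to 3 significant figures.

590 g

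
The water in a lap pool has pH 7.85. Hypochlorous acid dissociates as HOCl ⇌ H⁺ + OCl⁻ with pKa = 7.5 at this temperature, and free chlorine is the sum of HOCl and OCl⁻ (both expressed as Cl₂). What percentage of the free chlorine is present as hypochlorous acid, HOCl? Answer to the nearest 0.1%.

[OCl⁻]/[HOCl] = 10^(pH − pKa) = 10^(7.85 − 7.5) = 10^0.35 = 2.239.
Fraction as HOCl = 1 / (1 + 2.239) = 0.3088.

30.9%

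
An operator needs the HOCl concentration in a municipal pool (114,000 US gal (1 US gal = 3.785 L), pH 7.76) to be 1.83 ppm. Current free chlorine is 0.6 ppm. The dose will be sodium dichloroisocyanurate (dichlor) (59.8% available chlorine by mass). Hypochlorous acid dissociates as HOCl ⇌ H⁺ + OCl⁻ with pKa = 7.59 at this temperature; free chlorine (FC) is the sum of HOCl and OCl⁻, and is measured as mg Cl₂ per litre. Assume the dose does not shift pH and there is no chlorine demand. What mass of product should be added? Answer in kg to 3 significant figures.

Volume: 114,000 US gal × 3.785 L/gal = 431,490 L.
[OCl⁻]/[HOCl] = 10^(pH − pKa) = 10^(7.76 − 7.59) = 1.479; fraction as HOCl = 1/(1 + 1.479) = 0.4034.
Free chlorine required for 1.83 ppm HOCl: 1.83 / 0.4034 = 4.537 ppm.
FC to add: 4.537 − 0.6 = 3.937 mg/L as Cl₂.
Cl₂ equivalent: 3.937 mg/L × 431,490 L = 1699 g.
Product at 59.8% available Cl: 1699 / 0.598 = 2841 g.

2.84 kg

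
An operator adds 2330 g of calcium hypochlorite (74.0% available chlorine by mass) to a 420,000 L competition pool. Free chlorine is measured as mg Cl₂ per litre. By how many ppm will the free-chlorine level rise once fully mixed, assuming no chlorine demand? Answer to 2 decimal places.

4.11 ppm

Available chlorine delivered: 2330 g × 0.74 = 1724 g as Cl₂.
Concentration rise: 1724 g / 420,000 L = 4.105 mg/L = 4.11 ppm.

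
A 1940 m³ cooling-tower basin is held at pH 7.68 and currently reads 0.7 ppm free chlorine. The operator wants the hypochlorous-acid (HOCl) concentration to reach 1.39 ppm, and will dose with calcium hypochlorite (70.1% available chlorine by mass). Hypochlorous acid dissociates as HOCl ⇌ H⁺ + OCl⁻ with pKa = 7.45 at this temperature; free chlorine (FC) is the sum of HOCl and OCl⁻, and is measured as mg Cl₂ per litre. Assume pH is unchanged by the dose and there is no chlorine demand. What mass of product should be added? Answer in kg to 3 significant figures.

8.44 kg

Volume: 1940 m³ = 1,940,000 L.
[OCl⁻]/[HOCl] = 10^(pH − pKa) = 10^(7.68 − 7.45) = 1.698; fraction as HOCl = 1/(1 + 1.698) = 0.3706.
Free chlorine required for 1.39 ppm HOCl: 1.39 / 0.3706 = 3.751 ppm.
FC to add: 3.751 − 0.7 = 3.051 mg/L as Cl₂.
Cl₂ equivalent: 3.051 mg/L × 1,940,000 L = 5918 g.
Product at 70.1% available Cl: 5918 / 0.701 = 8442 g.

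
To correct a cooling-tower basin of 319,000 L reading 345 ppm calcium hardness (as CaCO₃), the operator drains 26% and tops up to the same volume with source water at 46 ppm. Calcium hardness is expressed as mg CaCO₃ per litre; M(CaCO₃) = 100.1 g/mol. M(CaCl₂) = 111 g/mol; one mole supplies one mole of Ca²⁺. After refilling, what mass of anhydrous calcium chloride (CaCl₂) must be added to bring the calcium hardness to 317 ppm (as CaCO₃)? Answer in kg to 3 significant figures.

17.6 kg

After draining 26% and refilling: 345 × 0.74 + 46 × 0.26 = 267.26 ppm.
Deficit to target: 317 − 267.26 = 49.74 mg/L.
As CaCO₃: 49.74 mg/L × 319,000 L = 15,870 g; ÷ 100.1 = 158.5 mol Ca²⁺.
Mass: 158.5 × 111 = 17,590 g.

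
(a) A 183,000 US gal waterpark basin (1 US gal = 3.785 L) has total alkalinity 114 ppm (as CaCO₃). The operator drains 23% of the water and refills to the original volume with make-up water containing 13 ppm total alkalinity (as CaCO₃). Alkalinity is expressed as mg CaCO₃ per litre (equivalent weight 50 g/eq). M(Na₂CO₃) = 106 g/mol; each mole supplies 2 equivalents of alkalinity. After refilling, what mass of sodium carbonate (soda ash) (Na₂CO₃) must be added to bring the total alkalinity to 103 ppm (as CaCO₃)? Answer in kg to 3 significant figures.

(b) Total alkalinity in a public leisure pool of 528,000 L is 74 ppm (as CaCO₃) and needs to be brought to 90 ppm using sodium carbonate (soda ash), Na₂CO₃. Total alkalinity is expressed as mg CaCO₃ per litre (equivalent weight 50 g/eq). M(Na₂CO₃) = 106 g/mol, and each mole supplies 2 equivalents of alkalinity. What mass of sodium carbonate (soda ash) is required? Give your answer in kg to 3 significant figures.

(a) 8.98 kg; (b) 8.95 kg

(a) Volume: 183,000 US gal × 3.785 L/gal = 692,655 L.
(a) After draining 23% and refilling: 114 × 0.77 + 13 × 0.23 = 90.77 ppm.
(a) Deficit to target: 103 − 90.77 = 12.23 mg/L.
(a) As CaCO₃: 12.23 mg/L × 692,655 L = 8471 g; ÷ 50 g/eq ÷ 2 = 84.71 mol Na₂CO₃.
(a) Mass: 84.71 × 106 = 8979 g.

(b) Alkalinity to add: (90 − 74) = 16 mg/L as CaCO₃ × 528,000 L = 8448 g as CaCO₃.
(b) Equivalents: 8448 g ÷ 50 g/eq = 169 eq.
(b) Each mole of Na₂CO₃ supplies 2 eq, so 169 / 2 = 84.48 mol.
(b) Mass: 84.48 mol × 106 g/mol = 8955 g.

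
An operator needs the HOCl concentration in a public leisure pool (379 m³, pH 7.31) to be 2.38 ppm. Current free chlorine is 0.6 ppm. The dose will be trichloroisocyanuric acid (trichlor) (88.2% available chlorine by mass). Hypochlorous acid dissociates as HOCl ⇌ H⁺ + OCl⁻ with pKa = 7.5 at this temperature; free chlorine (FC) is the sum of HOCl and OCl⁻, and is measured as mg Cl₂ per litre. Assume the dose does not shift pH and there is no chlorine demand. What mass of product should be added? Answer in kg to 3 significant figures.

1.43 kg

Volume: 379 m³ = 379,000 L.
[OCl⁻]/[HOCl] = 10^(pH − pKa) = 10^(7.31 − 7.5) = 0.6457; fraction as HOCl = 1/(1 + 0.6457) = 0.6077.
Free chlorine required for 2.38 ppm HOCl: 2.38 / 0.6077 = 3.917 ppm.
FC to add: 3.917 − 0.6 = 3.317 mg/L as Cl₂.
Cl₂ equivalent: 3.317 mg/L × 379,000 L = 1257 g.
Product at 88.2% available Cl: 1257 / 0.882 = 1425 g.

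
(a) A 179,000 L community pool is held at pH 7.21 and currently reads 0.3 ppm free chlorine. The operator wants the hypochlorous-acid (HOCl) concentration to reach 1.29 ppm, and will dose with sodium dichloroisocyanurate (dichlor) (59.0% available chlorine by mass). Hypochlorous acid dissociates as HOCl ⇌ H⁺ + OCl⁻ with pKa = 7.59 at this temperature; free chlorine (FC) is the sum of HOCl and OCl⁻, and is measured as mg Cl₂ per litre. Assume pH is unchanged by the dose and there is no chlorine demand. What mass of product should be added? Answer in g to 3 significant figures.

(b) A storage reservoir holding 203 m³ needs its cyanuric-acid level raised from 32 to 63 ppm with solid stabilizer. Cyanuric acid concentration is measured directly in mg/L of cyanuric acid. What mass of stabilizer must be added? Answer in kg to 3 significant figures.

(a) 464 g; (b) 6.29 kg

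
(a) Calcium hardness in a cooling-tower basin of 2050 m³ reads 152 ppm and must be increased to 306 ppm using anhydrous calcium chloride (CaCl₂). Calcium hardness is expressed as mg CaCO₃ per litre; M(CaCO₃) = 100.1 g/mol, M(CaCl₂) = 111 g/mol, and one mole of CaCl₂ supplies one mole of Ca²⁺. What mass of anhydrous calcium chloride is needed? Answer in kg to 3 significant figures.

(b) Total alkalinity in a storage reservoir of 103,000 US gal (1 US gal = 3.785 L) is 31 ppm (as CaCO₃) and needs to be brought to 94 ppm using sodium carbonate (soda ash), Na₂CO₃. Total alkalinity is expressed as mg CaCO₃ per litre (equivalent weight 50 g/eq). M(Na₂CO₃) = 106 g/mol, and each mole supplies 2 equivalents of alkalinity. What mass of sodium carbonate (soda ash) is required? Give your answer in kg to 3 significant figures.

(a) 350 kg; (b) 26.0 kg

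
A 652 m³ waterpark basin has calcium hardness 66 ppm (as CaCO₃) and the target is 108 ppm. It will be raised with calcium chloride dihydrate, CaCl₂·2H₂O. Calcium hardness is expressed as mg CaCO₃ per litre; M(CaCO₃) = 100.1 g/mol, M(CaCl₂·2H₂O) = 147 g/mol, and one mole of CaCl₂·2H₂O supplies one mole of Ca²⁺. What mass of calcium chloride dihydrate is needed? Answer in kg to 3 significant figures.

40.2 kg

Volume: 652 m³ = 652,000 L.
Hardness to add: (108 − 66) = 42 mg/L as CaCO₃ × 652,000 L = 27,380 g as CaCO₃.
Moles of Ca²⁺ (1 mol Ca²⁺ ≡ 1 mol CaCO₃): 27,380 / 100.1 g/mol = 273.6 mol.
Mass of CaCl₂·2H₂O: 273.6 × 147 = 40,210 g.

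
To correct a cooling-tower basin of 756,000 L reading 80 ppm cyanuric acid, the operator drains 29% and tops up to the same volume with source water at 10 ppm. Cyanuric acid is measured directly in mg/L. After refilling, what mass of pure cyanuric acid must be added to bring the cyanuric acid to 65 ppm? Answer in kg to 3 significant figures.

After draining 29% and refilling: 80 × 0.71 + 10 × 0.29 = 59.7 ppm.
Deficit to target: 65 − 59.7 = 5.3 mg/L.
Mass: 5.3 mg/L × 756,000 L = 4007 g cyanuric acid.

4.01 kg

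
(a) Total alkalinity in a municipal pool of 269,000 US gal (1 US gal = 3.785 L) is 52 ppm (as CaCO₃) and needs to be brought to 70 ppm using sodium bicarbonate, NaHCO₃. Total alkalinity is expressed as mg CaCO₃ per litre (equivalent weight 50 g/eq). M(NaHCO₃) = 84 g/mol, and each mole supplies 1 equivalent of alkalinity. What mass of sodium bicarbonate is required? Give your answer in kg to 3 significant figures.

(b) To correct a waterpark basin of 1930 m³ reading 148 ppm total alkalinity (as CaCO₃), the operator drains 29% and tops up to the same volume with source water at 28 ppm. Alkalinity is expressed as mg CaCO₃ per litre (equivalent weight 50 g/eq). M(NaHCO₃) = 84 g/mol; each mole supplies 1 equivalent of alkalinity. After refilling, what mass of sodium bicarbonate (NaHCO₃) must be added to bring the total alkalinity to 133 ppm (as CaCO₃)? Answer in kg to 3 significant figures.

(a) Volume: 269,000 US gal × 3.785 L/gal = 1,018,165 L.
(a) Alkalinity to add: (70 − 52) = 18 mg/L as CaCO₃ × 1,018,165 L = 18,330 g as CaCO₃.
(a) Equivalents: 18,330 g ÷ 50 g/eq = 366.5 eq.
(a) NaHCO₃ supplies 1 eq per mole → 366.5 mol.
(a) Mass: 366.5 mol × 84 g/mol = 30,790 g.

(b) Volume: 1930 m³ = 1,930,000 L.
(b) After draining 29% and refilling: 148 × 0.71 + 28 × 0.29 = 113.2 ppm.
(b) Deficit to target: 133 − 113.2 = 19.8 mg/L.
(b) As CaCO₃: 19.8 mg/L × 1,930,000 L = 38,210 g; ÷ 50 g/eq ÷ 1 = 764.3 mol NaHCO₃.
(b) Mass: 764.3 × 84 = 64,200 g.

(a) 30.8 kg; (b) 64.2 kg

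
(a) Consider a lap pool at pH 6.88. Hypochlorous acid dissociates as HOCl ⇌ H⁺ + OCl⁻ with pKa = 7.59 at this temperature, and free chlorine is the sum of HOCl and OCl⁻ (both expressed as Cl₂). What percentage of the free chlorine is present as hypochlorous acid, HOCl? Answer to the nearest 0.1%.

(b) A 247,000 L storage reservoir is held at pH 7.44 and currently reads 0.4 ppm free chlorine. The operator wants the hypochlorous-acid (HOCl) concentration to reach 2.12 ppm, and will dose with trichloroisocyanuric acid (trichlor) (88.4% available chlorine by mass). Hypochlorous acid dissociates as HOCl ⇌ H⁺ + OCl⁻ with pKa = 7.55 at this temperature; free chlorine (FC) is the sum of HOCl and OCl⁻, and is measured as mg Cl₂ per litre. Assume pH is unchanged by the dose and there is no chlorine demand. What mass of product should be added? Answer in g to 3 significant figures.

(a) 83.7%; (b) 940 g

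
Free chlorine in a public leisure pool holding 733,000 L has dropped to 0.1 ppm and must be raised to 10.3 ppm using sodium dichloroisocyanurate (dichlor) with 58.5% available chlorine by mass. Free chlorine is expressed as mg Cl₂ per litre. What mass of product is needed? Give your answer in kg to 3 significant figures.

Chlorine deficit: 10.3 − 0.1 = 10.2 ppm = 10.2 mg/L as Cl₂.
Cl₂ equivalent needed: 10.2 mg/L × 733,000 L = 7,477,000 mg = 7477 g.
Product at 58.5% available chlorine: 7477 / 0.585 = 12,780 g.

12.8 kg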